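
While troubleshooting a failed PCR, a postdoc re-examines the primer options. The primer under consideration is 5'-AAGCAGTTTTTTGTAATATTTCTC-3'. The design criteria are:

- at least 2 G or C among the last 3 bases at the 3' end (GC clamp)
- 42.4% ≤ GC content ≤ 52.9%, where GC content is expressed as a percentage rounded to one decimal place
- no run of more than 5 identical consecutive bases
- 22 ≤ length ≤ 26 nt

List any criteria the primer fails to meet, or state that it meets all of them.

Base counts: A=6, T=12, G=3, C=3 (length 24).
GC clamp: 3' end CTC has 2 G/C ✓
GC content: GC 6/24 = 25.0%, outside 42.4–52.9% ✗
homopolymer run: longest run = 6, exceeds 5 ✗
length: length 24 ✓

Fails: GC content, homopolymer run.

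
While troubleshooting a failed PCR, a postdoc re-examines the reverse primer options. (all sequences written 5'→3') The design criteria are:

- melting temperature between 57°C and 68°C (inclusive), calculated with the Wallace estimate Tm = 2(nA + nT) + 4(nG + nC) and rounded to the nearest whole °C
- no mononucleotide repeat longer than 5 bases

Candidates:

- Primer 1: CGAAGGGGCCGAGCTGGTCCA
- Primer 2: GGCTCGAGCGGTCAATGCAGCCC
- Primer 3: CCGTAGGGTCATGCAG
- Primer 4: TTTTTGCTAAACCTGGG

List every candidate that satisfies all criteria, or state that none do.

Primer 1 (21 nt, A=4 T=2 G=9 C=6): Tm = 2·6 + 4·15 = 72°C, outside 57–68°C ✗; longest run = 4 ✓ — fails.
Primer 2 (23 nt, A=4 T=3 G=8 C=8): Tm = 2·7 + 4·16 = 78°C, outside 57–68°C ✗; longest run = 3 ✓ — fails.
Primer 3 (16 nt, A=3 T=3 G=6 C=4): Tm = 2·6 + 4·10 = 52°C, outside 57–68°C ✗; longest run = 3 ✓ — fails.
Primer 4 (17 nt, A=3 T=7 G=4 C=3): Tm = 2·10 + 4·7 = 48°C, outside 57–68°C ✗; longest run = 5 ✓ — fails.

None of the candidates satisfy all criteria.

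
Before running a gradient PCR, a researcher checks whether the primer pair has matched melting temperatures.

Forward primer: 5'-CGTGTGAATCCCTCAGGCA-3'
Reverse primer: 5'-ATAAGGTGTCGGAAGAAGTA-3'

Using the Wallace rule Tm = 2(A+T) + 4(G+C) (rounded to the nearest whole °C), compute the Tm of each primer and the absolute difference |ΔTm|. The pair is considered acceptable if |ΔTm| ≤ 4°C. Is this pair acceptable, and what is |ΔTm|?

Forward: A=4 T=4 G=5 C=6 → Tm = 2·8 + 4·11 = 60°C.
Reverse: A=8 T=4 G=7 C=1 → Tm = 2·12 + 4·8 = 56°C.
|ΔTm| = |60 − 56| = 4°C, ≤ 4°C.

|ΔTm| = 4°C; the pair is acceptable.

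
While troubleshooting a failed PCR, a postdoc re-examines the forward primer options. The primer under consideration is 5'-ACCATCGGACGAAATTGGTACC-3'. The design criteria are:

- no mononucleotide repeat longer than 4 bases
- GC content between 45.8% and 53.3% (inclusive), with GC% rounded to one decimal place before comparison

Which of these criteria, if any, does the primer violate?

Meets all criteria.

Base counts: A=7, T=4, G=5, C=6 (length 22).
homopolymer run: longest run = 3 ✓
GC content: GC 11/22 = 50.0% ✓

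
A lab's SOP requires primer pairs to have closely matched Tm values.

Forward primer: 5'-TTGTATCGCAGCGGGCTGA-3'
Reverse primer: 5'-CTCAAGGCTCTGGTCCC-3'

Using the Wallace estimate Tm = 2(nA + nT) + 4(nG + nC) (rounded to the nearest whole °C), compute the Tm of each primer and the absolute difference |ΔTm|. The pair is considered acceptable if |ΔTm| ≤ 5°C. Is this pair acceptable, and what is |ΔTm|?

Forward: A=3 T=5 G=7 C=4 → Tm = 2·8 + 4·11 = 60°C.
Reverse: A=2 T=4 G=4 C=7 → Tm = 2·6 + 4·11 = 56°C.
|ΔTm| = |60 − 56| = 4°C, ≤ 5°C.

|ΔTm| = 4°C; the pair is acceptable.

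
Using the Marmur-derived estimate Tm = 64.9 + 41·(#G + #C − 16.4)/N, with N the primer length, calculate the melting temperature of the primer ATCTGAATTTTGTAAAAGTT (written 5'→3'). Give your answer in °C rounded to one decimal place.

39.5°C

Base counts: A=7, T=9, G=3, C=1; G+C = 4, N = 20.
Tm = 64.9 + 41·(4 − 16.4)/20 = 64.9 + -508.40/20 = 39.5°C.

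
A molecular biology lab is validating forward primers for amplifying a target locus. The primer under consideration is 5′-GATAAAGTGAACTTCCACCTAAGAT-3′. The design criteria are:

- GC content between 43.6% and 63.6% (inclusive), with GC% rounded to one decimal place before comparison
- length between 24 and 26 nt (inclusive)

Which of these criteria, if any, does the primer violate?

Base counts: A=10, T=6, G=4, C=5 (length 25).
GC content: GC 9/25 = 36.0%, outside 43.6–63.6% ✗
length: length 25 ✓

Fails: GC content.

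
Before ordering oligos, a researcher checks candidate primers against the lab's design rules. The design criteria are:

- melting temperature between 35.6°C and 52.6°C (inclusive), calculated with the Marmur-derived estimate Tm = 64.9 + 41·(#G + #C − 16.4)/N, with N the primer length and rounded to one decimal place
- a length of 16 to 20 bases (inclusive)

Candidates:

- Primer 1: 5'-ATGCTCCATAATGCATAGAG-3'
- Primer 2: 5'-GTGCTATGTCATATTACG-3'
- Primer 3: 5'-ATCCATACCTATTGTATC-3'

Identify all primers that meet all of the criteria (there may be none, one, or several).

Primer 1 (20 nt, A=7 T=5 G=4 C=4): Tm = 64.9 + 41·(8 − 16.4)/20 = 47.7°C ✓; length 20 ✓ — passes.
Primer 2 (18 nt, A=4 T=7 G=4 C=3): Tm = 64.9 + 41·(7 − 16.4)/18 = 43.5°C ✓; length 18 ✓ — passes.
Primer 3 (18 nt, A=5 T=7 G=1 C=5): Tm = 64.9 + 41·(6 − 16.4)/18 = 41.2°C ✓; length 18 ✓ — passes.

Primer 1, Primer 2 and Primer 3.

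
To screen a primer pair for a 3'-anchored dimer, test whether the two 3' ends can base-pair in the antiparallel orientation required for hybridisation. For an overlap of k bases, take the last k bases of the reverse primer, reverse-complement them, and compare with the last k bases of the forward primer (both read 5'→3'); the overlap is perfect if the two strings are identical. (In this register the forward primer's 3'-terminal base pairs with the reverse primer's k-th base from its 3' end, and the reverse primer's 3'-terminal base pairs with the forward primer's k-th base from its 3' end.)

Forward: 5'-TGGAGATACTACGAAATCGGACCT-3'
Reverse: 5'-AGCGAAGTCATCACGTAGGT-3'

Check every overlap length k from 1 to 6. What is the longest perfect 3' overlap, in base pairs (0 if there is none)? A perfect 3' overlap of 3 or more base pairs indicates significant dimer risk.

Last 6 bases (5'→3') — forward …GGACCT, reverse …GTAGGT.
Reverse complement of the reverse primer's last 6 bases: ACCTAC; its first k bases are the reverse complement of the reverse primer's last k bases, so a perfect k-base overlap needs the forward primer's last k bases to equal them.
Comparing (forward last k vs required): k=1: T vs A ✗; k=2: CT vs AC ✗; k=3: CCT vs ACC ✗; k=4: ACCT vs ACCT ✓; k=5: GACCT vs ACCTA ✗; k=6: GGACCT vs ACCTAC ✗.
Only k = 4 is perfect, so the longest perfect 3' overlap is 4.

Longest perfect overlap: 4 complementary base pairs; significant dimer risk (threshold 3).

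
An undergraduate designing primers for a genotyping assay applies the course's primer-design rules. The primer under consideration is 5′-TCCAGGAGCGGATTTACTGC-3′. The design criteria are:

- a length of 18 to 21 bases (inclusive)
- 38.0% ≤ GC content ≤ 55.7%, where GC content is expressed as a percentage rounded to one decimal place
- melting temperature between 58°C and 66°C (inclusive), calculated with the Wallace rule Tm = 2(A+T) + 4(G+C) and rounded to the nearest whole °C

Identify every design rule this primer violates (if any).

Meets all criteria.

Base counts: A=4, T=5, G=6, C=5 (length 20).
length: length 20 ✓
GC content: GC 11/20 = 55.0% ✓
Tm: Tm = 2·9 + 4·11 = 62°C ✓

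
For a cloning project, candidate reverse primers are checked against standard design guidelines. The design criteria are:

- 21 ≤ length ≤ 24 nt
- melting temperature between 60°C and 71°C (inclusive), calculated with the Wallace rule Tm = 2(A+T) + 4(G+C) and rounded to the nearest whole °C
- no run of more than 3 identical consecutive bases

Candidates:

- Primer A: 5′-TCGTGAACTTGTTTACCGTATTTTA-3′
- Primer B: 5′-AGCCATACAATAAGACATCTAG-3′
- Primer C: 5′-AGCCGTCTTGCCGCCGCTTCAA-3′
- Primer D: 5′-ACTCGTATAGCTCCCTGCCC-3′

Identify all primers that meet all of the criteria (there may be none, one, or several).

Primer B only.

Primer A (25 nt, A=5 T=12 G=4 C=4): length 25, outside 21–24 ✗; Tm = 2·17 + 4·8 = 66°C ✓; longest run = 4, exceeds 3 ✗ — fails.
Primer B (22 nt, A=10 T=4 G=3 C=5): length 22 ✓; Tm = 2·14 + 4·8 = 60°C ✓; longest run = 2 ✓ — passes.
Primer C (22 nt, A=3 T=5 G=5 C=9): length 22 ✓; Tm = 2·8 + 4·14 = 72°C, outside 60–71°C ✗; longest run = 2 ✓ — fails.
Primer D (20 nt, A=3 T=5 G=3 C=9): length 20, outside 21–24 ✗; Tm = 2·8 + 4·12 = 64°C ✓; longest run = 3 ✓ — fails.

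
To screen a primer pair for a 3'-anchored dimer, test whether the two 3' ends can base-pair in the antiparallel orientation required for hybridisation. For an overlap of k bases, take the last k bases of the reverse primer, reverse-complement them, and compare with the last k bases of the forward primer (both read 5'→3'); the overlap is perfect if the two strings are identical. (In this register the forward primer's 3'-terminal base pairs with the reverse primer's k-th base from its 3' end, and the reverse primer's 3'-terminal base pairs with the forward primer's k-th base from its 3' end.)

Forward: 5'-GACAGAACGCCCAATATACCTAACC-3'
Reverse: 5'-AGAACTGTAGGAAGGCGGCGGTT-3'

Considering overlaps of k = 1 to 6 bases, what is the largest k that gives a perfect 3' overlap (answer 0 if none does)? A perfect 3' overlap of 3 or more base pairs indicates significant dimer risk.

Longest perfect overlap: 4 complementary base pairs; significant dimer risk (threshold 3).

Last 6 bases (5'→3') — forward …CTAACC, reverse …GCGGTT.
Reverse complement of the reverse primer's last 6 bases: AACCGC; its first k bases are the reverse complement of the reverse primer's last k bases, so a perfect k-base overlap needs the forward primer's last k bases to equal them.
Comparing (forward last k vs required): k=1: C vs A ✗; k=2: CC vs AA ✗; k=3: ACC vs AAC ✗; k=4: AACC vs AACC ✓; k=5: TAACC vs AACCG ✗; k=6: CTAACC vs AACCGC ✗.
Only k = 4 is perfect, so the longest perfect 3' overlap is 4.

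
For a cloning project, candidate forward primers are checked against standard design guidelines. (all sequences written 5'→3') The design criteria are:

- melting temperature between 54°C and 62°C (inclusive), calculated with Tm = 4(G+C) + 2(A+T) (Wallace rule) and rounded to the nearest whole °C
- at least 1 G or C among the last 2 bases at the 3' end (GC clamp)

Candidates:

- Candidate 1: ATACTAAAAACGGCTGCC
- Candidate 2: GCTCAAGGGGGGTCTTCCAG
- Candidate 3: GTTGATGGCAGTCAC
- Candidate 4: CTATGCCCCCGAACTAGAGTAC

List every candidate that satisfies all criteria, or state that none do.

Candidate 1 (18 nt, A=7 T=3 G=3 C=5): Tm = 2·10 + 4·8 = 52°C, outside 54–62°C ✗; 3' end CC has 2 G/C ✓ — fails.
Candidate 2 (20 nt, A=3 T=4 G=8 C=5): Tm = 2·7 + 4·13 = 66°C, outside 54–62°C ✗; 3' end AG has 1 G/C ✓ — fails.
Candidate 3 (15 nt, A=3 T=4 G=5 C=3): Tm = 2·7 + 4·8 = 46°C, outside 54–62°C ✗; 3' end AC has 1 G/C ✓ — fails.
Candidate 4 (22 nt, A=6 T=4 G=4 C=8): Tm = 2·10 + 4·12 = 68°C, outside 54–62°C ✗; 3' end AC has 1 G/C ✓ — fails.

None of the candidates satisfy all criteria.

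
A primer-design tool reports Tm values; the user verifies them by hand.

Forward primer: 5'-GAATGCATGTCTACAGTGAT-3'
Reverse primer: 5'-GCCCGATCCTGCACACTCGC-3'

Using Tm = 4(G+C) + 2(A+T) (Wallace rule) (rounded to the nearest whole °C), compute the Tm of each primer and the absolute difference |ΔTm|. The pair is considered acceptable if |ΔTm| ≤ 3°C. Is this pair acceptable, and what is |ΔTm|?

|ΔTm| = 12°C; the pair is not acceptable.

Forward: A=6 T=6 G=5 C=3 → Tm = 2·12 + 4·8 = 56°C.
Reverse: A=3 T=3 G=4 C=10 → Tm = 2·6 + 4·14 = 68°C.
|ΔTm| = |56 − 68| = 12°C, > 3°C.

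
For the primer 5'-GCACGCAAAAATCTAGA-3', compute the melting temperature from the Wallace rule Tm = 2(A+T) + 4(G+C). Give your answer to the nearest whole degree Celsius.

Base counts: A=8, T=2, G=3, C=4 (length 17).
Tm = 2·(8+2) + 4·(3+4) = 2·10 + 4·7 = 20 + 28 = 48°C.

48°C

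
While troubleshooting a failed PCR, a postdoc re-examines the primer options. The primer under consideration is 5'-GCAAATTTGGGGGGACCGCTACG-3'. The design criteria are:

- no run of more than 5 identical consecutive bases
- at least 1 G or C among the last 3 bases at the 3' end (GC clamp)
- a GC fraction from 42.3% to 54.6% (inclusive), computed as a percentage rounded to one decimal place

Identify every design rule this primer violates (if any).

Fails: homopolymer run, GC content.

Base counts: A=5, T=4, G=9, C=5 (length 23).
homopolymer run: longest run = 6, exceeds 5 ✗
GC clamp: 3' end ACG has 2 G/C ✓
GC content: GC 14/23 = 60.9%, outside 42.3–54.6% ✗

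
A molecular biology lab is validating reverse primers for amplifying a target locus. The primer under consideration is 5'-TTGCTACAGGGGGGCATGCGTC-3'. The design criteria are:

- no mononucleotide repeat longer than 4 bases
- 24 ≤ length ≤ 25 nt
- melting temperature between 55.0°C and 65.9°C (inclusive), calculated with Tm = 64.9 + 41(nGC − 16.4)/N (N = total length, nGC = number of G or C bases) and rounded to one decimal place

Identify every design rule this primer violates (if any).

Fails: homopolymer run, length.

Base counts: A=3, T=5, G=9, C=5 (length 22).
homopolymer run: longest run = 6, exceeds 4 ✗
length: length 22, outside 24–25 ✗
Tm: Tm = 64.9 + 41·(14 − 16.4)/22 = 60.4°C ✓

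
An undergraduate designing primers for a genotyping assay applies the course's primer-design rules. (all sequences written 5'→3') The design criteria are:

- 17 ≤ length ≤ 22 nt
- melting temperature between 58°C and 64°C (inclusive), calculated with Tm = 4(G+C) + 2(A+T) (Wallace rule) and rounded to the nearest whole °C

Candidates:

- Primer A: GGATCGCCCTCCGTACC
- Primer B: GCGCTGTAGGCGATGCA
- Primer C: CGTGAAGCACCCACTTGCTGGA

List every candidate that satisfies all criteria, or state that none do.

Primer A (17 nt, A=2 T=3 G=4 C=8): length 17 ✓; Tm = 2·5 + 4·12 = 58°C ✓ — passes.
Primer B (17 nt, A=3 T=3 G=7 C=4): length 17 ✓; Tm = 2·6 + 4·11 = 56°C, outside 58–64°C ✗ — fails.
Primer C (22 nt, A=5 T=4 G=6 C=7): length 22 ✓; Tm = 2·9 + 4·13 = 70°C, outside 58–64°C ✗ — fails.

Primer A only.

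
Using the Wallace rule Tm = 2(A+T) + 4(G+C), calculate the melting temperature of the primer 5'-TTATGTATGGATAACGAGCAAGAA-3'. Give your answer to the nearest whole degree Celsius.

Base counts: A=10, T=6, G=6, C=2 (length 24).
Tm = 2·(10+6) + 4·(6+2) = 2·16 + 4·8 = 32 + 32 = 64°C.

64°C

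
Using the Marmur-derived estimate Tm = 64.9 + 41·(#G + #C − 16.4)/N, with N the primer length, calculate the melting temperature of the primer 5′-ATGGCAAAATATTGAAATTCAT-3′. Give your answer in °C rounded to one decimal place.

43.7°C

Base counts: A=10, T=7, G=3, C=2; G+C = 5, N = 22.
Tm = 64.9 + 41·(5 − 16.4)/22 = 64.9 + -467.40/22 = 43.7°C.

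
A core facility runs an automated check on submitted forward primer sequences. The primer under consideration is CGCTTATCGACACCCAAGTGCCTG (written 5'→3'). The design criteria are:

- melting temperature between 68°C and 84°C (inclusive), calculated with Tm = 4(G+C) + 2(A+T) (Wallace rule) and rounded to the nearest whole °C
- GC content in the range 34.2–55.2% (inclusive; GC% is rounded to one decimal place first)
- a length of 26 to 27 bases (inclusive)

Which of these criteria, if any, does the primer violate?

Base counts: A=5, T=5, G=5, C=9 (length 24).
Tm: Tm = 2·10 + 4·14 = 76°C ✓
GC content: GC 14/24 = 58.3%, outside 34.2–55.2% ✗
length: length 24, outside 26–27 ✗

Fails: GC content, length.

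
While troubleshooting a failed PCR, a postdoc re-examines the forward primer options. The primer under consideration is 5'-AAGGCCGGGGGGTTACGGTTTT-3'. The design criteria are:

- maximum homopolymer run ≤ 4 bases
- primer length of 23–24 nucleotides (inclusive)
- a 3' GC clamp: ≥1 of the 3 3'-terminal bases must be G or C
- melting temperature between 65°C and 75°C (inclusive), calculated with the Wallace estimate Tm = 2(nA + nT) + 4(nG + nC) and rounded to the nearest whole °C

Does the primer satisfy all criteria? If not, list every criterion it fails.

Base counts: A=3, T=6, G=10, C=3 (length 22).
homopolymer run: longest run = 6, exceeds 4 ✗
length: length 22, outside 23–24 ✗
GC clamp: 3' end TTT has 0 G/C, need ≥1 ✗
Tm: Tm = 2·9 + 4·13 = 70°C ✓

Fails: homopolymer run, length, GC clamp.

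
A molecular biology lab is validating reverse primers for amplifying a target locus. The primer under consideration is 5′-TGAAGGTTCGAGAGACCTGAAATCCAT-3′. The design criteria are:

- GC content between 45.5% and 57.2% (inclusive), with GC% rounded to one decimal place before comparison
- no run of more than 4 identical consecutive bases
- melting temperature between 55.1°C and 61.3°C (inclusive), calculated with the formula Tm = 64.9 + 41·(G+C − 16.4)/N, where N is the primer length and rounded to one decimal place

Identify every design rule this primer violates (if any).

Fails: GC content.

Base counts: A=9, T=6, G=7, C=5 (length 27).
GC content: GC 12/27 = 44.4%, outside 45.5–57.2% ✗
homopolymer run: longest run = 3 ✓
Tm: Tm = 64.9 + 41·(12 − 16.4)/27 = 58.2°C ✓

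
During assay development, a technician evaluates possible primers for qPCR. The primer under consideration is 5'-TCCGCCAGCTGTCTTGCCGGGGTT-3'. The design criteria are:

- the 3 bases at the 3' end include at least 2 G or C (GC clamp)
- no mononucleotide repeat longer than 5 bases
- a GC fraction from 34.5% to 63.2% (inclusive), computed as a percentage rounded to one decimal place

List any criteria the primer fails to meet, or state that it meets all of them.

Fails: GC clamp, GC content.

Base counts: A=1, T=7, G=8, C=8 (length 24).
GC clamp: 3' end GTT has 1 G/C, need ≥2 ✗
homopolymer run: longest run = 4 ✓
GC content: GC 16/24 = 66.7%, outside 34.5–63.2% ✗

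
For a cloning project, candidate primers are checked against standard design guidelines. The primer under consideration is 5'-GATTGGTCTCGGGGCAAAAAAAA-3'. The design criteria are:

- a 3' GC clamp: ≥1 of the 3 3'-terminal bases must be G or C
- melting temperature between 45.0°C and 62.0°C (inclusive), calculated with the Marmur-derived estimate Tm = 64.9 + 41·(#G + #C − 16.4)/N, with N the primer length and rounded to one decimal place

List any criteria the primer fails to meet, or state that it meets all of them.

Fails: GC clamp.

Base counts: A=9, T=4, G=7, C=3 (length 23).
GC clamp: 3' end AAA has 0 G/C, need ≥1 ✗
Tm: Tm = 64.9 + 41·(10 − 16.4)/23 = 53.5°C ✓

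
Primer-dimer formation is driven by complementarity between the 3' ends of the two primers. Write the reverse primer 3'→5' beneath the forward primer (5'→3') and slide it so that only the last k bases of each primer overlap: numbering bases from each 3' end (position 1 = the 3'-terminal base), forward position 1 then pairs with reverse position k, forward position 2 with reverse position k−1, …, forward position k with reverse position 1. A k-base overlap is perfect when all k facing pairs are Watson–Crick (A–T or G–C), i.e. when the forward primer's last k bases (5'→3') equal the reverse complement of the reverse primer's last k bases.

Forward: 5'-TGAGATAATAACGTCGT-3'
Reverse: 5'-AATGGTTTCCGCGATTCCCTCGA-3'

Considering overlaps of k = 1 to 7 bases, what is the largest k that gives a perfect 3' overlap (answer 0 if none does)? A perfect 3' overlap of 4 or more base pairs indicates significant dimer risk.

Longest perfect overlap: 1 complementary base pair; below the dimer-risk threshold (threshold 4).

Last 7 bases (5'→3') — forward …ACGTCGT, reverse …CCCTCGA.
Reverse complement of the reverse primer's last 7 bases: TCGAGGG; its first k bases are the reverse complement of the reverse primer's last k bases, so a perfect k-base overlap needs the forward primer's last k bases to equal them.
Comparing (forward last k vs required): k=1: T vs T ✓; k=2: GT vs TC ✗; k=3: CGT vs TCG ✗; k=4: TCGT vs TCGA ✗; k=5: GTCGT vs TCGAG ✗; k=6: CGTCGT vs TCGAGG ✗; k=7: ACGTCGT vs TCGAGGG ✗.
Only k = 1 is perfect, so the longest perfect 3' overlap is 1.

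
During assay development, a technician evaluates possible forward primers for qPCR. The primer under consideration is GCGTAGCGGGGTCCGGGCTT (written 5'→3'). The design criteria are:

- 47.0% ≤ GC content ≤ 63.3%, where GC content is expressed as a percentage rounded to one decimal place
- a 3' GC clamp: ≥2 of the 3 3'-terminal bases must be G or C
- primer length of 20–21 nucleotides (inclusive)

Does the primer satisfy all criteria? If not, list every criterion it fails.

Fails: GC content, GC clamp.

Base counts: A=1, T=4, G=10, C=5 (length 20).
GC content: GC 15/20 = 75.0%, outside 47.0–63.3% ✗
GC clamp: 3' end CTT has 1 G/C, need ≥2 ✗
length: length 20 ✓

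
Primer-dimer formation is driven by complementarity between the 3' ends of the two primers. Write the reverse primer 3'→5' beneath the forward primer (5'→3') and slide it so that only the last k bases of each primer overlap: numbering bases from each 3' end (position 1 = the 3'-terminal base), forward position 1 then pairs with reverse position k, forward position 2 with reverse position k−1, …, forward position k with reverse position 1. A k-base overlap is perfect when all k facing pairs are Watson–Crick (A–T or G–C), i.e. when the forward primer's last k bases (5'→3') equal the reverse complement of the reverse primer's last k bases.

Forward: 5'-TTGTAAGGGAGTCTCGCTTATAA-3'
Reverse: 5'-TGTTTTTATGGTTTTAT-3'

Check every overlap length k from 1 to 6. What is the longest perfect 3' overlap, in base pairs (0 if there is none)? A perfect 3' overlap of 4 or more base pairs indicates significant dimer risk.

Last 6 bases (5'→3') — forward …TTATAA, reverse …TTTTAT.
Reverse complement of the reverse primer's last 6 bases: ATAAAA; its first k bases are the reverse complement of the reverse primer's last k bases, so a perfect k-base overlap needs the forward primer's last k bases to equal them.
Comparing (forward last k vs required): k=1: A vs A ✓; k=2: AA vs AT ✗; k=3: TAA vs ATA ✗; k=4: ATAA vs ATAA ✓; k=5: TATAA vs ATAAA ✗; k=6: TTATAA vs ATAAAA ✗.
Perfect overlaps at k = 1, 4; the largest is 4.

Longest perfect overlap: 4 complementary base pairs; significant dimer risk (threshold 4).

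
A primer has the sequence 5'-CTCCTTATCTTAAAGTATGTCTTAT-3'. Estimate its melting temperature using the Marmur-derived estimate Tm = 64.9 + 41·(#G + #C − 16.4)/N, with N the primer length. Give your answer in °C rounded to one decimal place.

Base counts: A=6, T=12, G=2, C=5; G+C = 7, N = 25.
Tm = 64.9 + 41·(7 − 16.4)/25 = 64.9 + -385.40/25 = 49.5°C.

49.5°C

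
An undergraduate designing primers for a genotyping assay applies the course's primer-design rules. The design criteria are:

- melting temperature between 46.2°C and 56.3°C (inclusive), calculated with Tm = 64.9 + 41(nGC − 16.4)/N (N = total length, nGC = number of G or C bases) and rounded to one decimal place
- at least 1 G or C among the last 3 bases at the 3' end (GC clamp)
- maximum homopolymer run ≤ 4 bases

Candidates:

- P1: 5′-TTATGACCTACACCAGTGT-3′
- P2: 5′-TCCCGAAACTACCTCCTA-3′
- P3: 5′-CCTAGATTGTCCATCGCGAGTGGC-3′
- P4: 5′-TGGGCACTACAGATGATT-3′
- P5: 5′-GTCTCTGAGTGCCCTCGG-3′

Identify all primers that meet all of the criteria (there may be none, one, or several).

P1, P2 and P5.

P1 (19 nt, A=5 T=6 G=3 C=5): Tm = 64.9 + 41·(8 − 16.4)/19 = 46.8°C ✓; 3' end TGT has 1 G/C ✓; longest run = 2 ✓ — passes.
P2 (18 nt, A=5 T=4 G=1 C=8): Tm = 64.9 + 41·(9 − 16.4)/18 = 48.0°C ✓; 3' end CTA has 1 G/C ✓; longest run = 3 ✓ — passes.
P3 (24 nt, A=4 T=6 G=7 C=7): Tm = 64.9 + 41·(14 − 16.4)/24 = 60.8°C, outside 46.2–56.3°C ✗; 3' end GGC has 3 G/C ✓; longest run = 2 ✓ — fails.
P4 (18 nt, A=5 T=5 G=5 C=3): Tm = 64.9 + 41·(8 − 16.4)/18 = 45.8°C, outside 46.2–56.3°C ✗; 3' end ATT has 0 G/C, need ≥1 ✗; longest run = 3 ✓ — fails.
P5 (18 nt, A=1 T=5 G=6 C=6): Tm = 64.9 + 41·(12 − 16.4)/18 = 54.9°C ✓; 3' end CGG has 3 G/C ✓; longest run = 3 ✓ — passes.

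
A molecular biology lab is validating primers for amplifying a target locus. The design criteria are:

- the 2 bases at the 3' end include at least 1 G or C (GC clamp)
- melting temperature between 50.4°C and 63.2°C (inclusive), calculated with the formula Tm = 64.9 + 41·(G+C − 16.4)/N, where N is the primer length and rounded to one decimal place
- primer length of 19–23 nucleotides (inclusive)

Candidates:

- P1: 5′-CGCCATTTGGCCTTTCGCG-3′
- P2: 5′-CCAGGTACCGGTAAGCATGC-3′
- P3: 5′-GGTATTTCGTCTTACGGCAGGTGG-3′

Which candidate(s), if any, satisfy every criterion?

P1 and P2.

P1 (19 nt, A=1 T=6 G=5 C=7): 3' end CG has 2 G/C ✓; Tm = 64.9 + 41·(12 − 16.4)/19 = 55.4°C ✓; length 19 ✓ — passes.
P2 (20 nt, A=5 T=3 G=6 C=6): 3' end GC has 2 G/C ✓; Tm = 64.9 + 41·(12 − 16.4)/20 = 55.9°C ✓; length 20 ✓ — passes.
P3 (24 nt, A=3 T=8 G=9 C=4): 3' end GG has 2 G/C ✓; Tm = 64.9 + 41·(13 − 16.4)/24 = 59.1°C ✓; length 24, outside 19–23 ✗ — fails.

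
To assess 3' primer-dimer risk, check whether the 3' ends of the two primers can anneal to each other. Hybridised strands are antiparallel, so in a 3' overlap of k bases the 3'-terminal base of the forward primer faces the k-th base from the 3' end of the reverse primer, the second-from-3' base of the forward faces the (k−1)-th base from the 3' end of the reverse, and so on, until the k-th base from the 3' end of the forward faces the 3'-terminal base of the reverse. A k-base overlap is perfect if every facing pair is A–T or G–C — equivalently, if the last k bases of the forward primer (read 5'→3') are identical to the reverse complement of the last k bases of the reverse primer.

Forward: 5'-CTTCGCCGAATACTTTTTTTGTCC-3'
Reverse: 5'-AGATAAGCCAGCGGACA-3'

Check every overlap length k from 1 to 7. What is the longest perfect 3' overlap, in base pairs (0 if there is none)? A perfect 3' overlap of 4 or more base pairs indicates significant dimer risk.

Longest perfect overlap: 5 complementary base pairs; significant dimer risk (threshold 4).

Last 7 bases (5'→3') — forward …TTTGTCC, reverse …GCGGACA.
Reverse complement of the reverse primer's last 7 bases: TGTCCGC; its first k bases are the reverse complement of the reverse primer's last k bases, so a perfect k-base overlap needs the forward primer's last k bases to equal them.
Comparing (forward last k vs required): k=1: C vs T ✗; k=2: CC vs TG ✗; k=3: TCC vs TGT ✗; k=4: GTCC vs TGTC ✗; k=5: TGTCC vs TGTCC ✓; k=6: TTGTCC vs TGTCCG ✗; k=7: TTTGTCC vs TGTCCGC ✗.
Only k = 5 is perfect, so the longest perfect 3' overlap is 5.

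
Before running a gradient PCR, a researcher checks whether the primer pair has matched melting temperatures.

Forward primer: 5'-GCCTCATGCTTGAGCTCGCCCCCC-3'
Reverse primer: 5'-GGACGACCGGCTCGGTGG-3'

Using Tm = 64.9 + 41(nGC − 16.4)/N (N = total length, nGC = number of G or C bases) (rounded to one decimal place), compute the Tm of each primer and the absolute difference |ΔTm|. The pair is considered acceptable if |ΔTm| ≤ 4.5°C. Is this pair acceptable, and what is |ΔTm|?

|ΔTm| = 6.5°C; the pair is not acceptable.

Forward: G+C = 17, N = 24 → Tm = 64.9 + 41·(17 − 16.4)/24 = 65.9°C.
Reverse: G+C = 14, N = 18 → Tm = 64.9 + 41·(14 − 16.4)/18 = 59.4°C.
|ΔTm| = |65.9 − 59.4| = 6.5°C, > 4.5°C.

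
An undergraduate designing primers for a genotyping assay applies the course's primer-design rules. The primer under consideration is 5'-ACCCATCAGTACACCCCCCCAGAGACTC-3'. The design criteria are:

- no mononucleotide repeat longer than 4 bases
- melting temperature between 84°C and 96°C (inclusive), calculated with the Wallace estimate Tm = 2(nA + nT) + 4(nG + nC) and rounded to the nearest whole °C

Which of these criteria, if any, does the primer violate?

Fails: homopolymer run.

Base counts: A=8, T=3, G=3, C=14 (length 28).
homopolymer run: longest run = 7, exceeds 4 ✗
Tm: Tm = 2·11 + 4·17 = 90°C ✓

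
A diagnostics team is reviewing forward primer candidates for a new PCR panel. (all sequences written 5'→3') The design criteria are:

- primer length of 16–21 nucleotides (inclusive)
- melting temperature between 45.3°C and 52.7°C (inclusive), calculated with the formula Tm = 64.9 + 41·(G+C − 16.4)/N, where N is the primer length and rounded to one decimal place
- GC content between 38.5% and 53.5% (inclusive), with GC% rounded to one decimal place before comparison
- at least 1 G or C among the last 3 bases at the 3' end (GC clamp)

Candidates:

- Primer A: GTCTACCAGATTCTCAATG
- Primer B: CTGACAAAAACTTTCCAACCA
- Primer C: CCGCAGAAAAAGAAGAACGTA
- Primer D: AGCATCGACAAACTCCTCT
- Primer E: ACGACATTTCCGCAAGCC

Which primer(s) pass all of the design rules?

Primer A, Primer C and Primer D.

Primer A (19 nt, A=5 T=6 G=3 C=5): length 19 ✓; Tm = 64.9 + 41·(8 − 16.4)/19 = 46.8°C ✓; GC 8/19 = 42.1% ✓; 3' end ATG has 1 G/C ✓ — passes.
Primer B (21 nt, A=9 T=4 G=1 C=7): length 21 ✓; Tm = 64.9 + 41·(8 − 16.4)/21 = 48.5°C ✓; GC 8/21 = 38.1%, outside 38.5–53.5% ✗; 3' end CCA has 2 G/C ✓ — fails.
Primer C (21 nt, A=11 T=1 G=5 C=4): length 21 ✓; Tm = 64.9 + 41·(9 − 16.4)/21 = 50.5°C ✓; GC 9/21 = 42.9% ✓; 3' end GTA has 1 G/C ✓ — passes.
Primer D (19 nt, A=6 T=4 G=2 C=7): length 19 ✓; Tm = 64.9 + 41·(9 − 16.4)/19 = 48.9°C ✓; GC 9/19 = 47.4% ✓; 3' end TCT has 1 G/C ✓ — passes.
Primer E (18 nt, A=5 T=3 G=3 C=7): length 18 ✓; Tm = 64.9 + 41·(10 − 16.4)/18 = 50.3°C ✓; GC 10/18 = 55.6%, outside 38.5–53.5% ✗; 3' end GCC has 3 G/C ✓ — fails.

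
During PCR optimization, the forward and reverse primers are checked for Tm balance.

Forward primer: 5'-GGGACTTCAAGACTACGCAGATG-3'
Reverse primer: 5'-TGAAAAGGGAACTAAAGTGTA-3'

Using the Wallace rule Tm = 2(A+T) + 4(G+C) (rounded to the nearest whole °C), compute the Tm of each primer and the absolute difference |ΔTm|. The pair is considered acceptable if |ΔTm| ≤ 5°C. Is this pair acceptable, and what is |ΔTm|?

Forward: A=7 T=4 G=7 C=5 → Tm = 2·11 + 4·12 = 70°C.
Reverse: A=10 T=4 G=6 C=1 → Tm = 2·14 + 4·7 = 56°C.
|ΔTm| = |70 − 56| = 14°C, > 5°C.

|ΔTm| = 14°C; the pair is not acceptable.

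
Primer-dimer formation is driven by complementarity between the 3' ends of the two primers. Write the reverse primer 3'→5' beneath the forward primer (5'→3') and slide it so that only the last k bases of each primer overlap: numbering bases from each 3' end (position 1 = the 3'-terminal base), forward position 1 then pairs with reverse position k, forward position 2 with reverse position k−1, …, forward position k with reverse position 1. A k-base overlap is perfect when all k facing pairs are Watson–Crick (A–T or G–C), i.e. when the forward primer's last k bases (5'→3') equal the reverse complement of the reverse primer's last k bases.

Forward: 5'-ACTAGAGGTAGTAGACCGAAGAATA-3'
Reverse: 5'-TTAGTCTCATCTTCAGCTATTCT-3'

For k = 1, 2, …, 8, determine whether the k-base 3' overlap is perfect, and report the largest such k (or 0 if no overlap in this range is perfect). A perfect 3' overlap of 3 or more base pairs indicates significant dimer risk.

Longest perfect overlap: 6 complementary base pairs; significant dimer risk (threshold 3).

Last 8 bases (5'→3') — forward …GAAGAATA, reverse …GCTATTCT.
Reverse complement of the reverse primer's last 8 bases: AGAATAGC; its first k bases are the reverse complement of the reverse primer's last k bases, so a perfect k-base overlap needs the forward primer's last k bases to equal them.
Comparing (forward last k vs required): k=1: A vs A ✓; k=2: TA vs AG ✗; k=3: ATA vs AGA ✗; k=4: AATA vs AGAA ✗; k=5: GAATA vs AGAAT ✗; k=6: AGAATA vs AGAATA ✓; k=7: AAGAATA vs AGAATAG ✗; k=8: GAAGAATA vs AGAATAGC ✗.
Perfect overlaps at k = 1, 6; the largest is 6.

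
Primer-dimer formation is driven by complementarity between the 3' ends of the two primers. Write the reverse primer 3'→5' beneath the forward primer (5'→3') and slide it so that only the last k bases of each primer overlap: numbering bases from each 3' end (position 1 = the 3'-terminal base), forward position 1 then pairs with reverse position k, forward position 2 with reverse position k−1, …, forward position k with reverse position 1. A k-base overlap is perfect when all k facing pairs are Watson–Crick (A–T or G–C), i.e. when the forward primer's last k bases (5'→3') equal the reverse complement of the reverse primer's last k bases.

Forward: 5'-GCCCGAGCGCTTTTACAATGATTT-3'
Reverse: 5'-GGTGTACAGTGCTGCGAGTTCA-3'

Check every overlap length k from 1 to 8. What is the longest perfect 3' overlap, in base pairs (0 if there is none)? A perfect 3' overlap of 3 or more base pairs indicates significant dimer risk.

Longest perfect overlap: 1 complementary base pair; below the dimer-risk threshold (threshold 3).

Last 8 bases (5'→3') — forward …AATGATTT, reverse …CGAGTTCA.
Reverse complement of the reverse primer's last 8 bases: TGAACTCG; its first k bases are the reverse complement of the reverse primer's last k bases, so a perfect k-base overlap needs the forward primer's last k bases to equal them.
Comparing (forward last k vs required): k=1: T vs T ✓; k=2: TT vs TG ✗; k=3: TTT vs TGA ✗; k=4: ATTT vs TGAA ✗; k=5: GATTT vs TGAAC ✗; k=6: TGATTT vs TGAACT ✗; k=7: ATGATTT vs TGAACTC ✗; k=8: AATGATTT vs TGAACTCG ✗.
Only k = 1 is perfect, so the longest perfect 3' overlap is 1.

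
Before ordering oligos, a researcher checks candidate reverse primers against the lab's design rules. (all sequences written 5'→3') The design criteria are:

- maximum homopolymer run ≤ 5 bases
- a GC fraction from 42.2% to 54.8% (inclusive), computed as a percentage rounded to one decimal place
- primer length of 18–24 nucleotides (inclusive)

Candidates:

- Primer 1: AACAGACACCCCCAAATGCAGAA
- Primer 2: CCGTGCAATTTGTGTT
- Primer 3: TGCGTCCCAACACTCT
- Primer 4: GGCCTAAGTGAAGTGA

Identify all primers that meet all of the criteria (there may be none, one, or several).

Primer 1 only.

Primer 1 (23 nt, A=11 T=1 G=3 C=8): longest run = 5 ✓; GC 11/23 = 47.8% ✓; length 23 ✓ — passes.
Primer 2 (16 nt, A=2 T=7 G=4 C=3): longest run = 3 ✓; GC 7/16 = 43.8% ✓; length 16, outside 18–24 ✗ — fails.
Primer 3 (16 nt, A=3 T=4 G=2 C=7): longest run = 3 ✓; GC 9/16 = 56.3%, outside 42.2–54.8% ✗; length 16, outside 18–24 ✗ — fails.
Primer 4 (16 nt, A=5 T=3 G=6 C=2): longest run = 2 ✓; GC 8/16 = 50.0% ✓; length 16, outside 18–24 ✗ — fails.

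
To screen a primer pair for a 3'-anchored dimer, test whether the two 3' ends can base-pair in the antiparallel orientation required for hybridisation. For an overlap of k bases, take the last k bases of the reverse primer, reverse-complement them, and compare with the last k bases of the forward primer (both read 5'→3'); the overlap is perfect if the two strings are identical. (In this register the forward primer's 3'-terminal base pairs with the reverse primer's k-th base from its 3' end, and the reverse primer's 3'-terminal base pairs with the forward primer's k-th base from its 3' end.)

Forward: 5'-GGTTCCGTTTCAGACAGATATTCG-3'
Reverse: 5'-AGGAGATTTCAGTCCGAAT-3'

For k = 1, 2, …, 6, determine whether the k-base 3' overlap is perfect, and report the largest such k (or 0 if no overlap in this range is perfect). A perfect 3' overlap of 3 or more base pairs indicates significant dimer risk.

Longest perfect overlap: 5 complementary base pairs; significant dimer risk (threshold 3).

Last 6 bases (5'→3') — forward …TATTCG, reverse …CCGAAT.
Reverse complement of the reverse primer's last 6 bases: ATTCGG; its first k bases are the reverse complement of the reverse primer's last k bases, so a perfect k-base overlap needs the forward primer's last k bases to equal them.
Comparing (forward last k vs required): k=1: G vs A ✗; k=2: CG vs AT ✗; k=3: TCG vs ATT ✗; k=4: TTCG vs ATTC ✗; k=5: ATTCG vs ATTCG ✓; k=6: TATTCG vs ATTCGG ✗.
Only k = 5 is perfect, so the longest perfect 3' overlap is 5.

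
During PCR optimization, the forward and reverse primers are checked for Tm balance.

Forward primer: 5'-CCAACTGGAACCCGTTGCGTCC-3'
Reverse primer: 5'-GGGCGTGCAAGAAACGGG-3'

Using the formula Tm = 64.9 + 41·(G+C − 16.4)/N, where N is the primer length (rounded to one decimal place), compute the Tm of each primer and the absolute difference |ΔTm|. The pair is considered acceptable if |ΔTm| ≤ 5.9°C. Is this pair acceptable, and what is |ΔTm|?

|ΔTm| = 5.5°C; the pair is acceptable.

Forward: G+C = 14, N = 22 → Tm = 64.9 + 41·(14 − 16.4)/22 = 60.4°C.
Reverse: G+C = 12, N = 18 → Tm = 64.9 + 41·(12 − 16.4)/18 = 54.9°C.
|ΔTm| = |60.4 − 54.9| = 5.5°C, ≤ 5.9°C.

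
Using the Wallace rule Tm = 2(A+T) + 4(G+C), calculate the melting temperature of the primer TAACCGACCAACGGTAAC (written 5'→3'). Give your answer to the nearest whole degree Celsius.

54°C

Base counts: A=7, T=2, G=3, C=6 (length 18).
Tm = 2·(7+2) + 4·(3+6) = 2·9 + 4·9 = 18 + 36 = 54°C.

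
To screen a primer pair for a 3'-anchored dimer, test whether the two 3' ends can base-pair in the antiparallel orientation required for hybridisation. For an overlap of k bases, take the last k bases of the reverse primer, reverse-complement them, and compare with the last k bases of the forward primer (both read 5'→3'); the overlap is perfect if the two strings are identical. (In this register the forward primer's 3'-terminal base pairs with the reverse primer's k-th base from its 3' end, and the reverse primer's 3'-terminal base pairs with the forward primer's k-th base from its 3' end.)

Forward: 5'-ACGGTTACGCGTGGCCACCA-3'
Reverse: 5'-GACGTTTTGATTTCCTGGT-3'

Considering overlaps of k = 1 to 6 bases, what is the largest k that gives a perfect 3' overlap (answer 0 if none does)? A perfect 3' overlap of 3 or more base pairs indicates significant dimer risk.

Last 6 bases (5'→3') — forward …CCACCA, reverse …CCTGGT.
Reverse complement of the reverse primer's last 6 bases: ACCAGG; its first k bases are the reverse complement of the reverse primer's last k bases, so a perfect k-base overlap needs the forward primer's last k bases to equal them.
Comparing (forward last k vs required): k=1: A vs A ✓; k=2: CA vs AC ✗; k=3: CCA vs ACC ✗; k=4: ACCA vs ACCA ✓; k=5: CACCA vs ACCAG ✗; k=6: CCACCA vs ACCAGG ✗.
Perfect overlaps at k = 1, 4; the largest is 4.

Longest perfect overlap: 4 complementary base pairs; significant dimer risk (threshold 3).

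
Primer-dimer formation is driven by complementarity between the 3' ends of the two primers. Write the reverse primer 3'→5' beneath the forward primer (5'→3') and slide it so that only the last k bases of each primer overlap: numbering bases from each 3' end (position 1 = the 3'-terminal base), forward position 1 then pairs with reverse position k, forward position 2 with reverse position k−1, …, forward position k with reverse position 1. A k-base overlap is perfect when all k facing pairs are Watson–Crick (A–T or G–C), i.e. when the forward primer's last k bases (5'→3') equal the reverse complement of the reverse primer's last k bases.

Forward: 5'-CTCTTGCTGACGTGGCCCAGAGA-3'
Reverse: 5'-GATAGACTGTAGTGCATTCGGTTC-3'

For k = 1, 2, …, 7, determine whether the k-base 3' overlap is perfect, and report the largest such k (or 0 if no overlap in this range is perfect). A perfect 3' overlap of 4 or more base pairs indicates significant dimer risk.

Last 7 bases (5'→3') — forward …CCAGAGA, reverse …TCGGTTC.
Reverse complement of the reverse primer's last 7 bases: GAACCGA; its first k bases are the reverse complement of the reverse primer's last k bases, so a perfect k-base overlap needs the forward primer's last k bases to equal them.
Comparing (forward last k vs required): k=1: A vs G ✗; k=2: GA vs GA ✓; k=3: AGA vs GAA ✗; k=4: GAGA vs GAAC ✗; k=5: AGAGA vs GAACC ✗; k=6: CAGAGA vs GAACCG ✗; k=7: CCAGAGA vs GAACCGA ✗.
Only k = 2 is perfect, so the longest perfect 3' overlap is 2.

Longest perfect overlap: 2 complementary base pairs; below the dimer-risk threshold (threshold 4).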